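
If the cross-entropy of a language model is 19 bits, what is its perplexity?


Perplexity formula: PP = 2^H
H = 19
PP = 2^19
PP = 2^19 = 524288

524288


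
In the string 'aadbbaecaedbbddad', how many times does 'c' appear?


Scanning 'aadbbaecaedbbddad' for 'c':
  Position 7: 'c' -> MATCH (count: 1)
Total occurrences of 'c': 1

1


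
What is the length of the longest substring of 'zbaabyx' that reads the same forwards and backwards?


Scanning 'zbaabyx' for palindromic substrings.
Substring at positions 1-4: 'baab'.
Check: reverse('baab') = 'baab' -> palindrome confirmed.
Neighbouring characters ('z' / 'y') break symmetry, so it cannot extend further.
No longer palindromic substring exists; longest length = 4

4


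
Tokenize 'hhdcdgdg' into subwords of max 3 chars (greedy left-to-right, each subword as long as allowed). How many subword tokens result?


'hhdcdgdg' has 8 characters.
Chunking with max size 3:
  Chunk 1: 'hhd' (positions 0-2)
  Chunk 2: 'cdg' (positions 3-5)
  Chunk 3: 'dg' (positions 6-7)
Total chunks: ceil(8 / 3) = 3

3


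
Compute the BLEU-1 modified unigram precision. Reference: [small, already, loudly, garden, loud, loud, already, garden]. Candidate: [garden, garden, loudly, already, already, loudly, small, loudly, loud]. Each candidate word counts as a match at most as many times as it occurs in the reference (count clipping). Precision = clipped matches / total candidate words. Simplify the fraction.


Reference word counts: {'already': 2, 'garden': 2, 'loud': 2, 'loudly': 1, 'small': 1}
Checking each candidate word (with clipping):
  'garden' -> in reference (ref count 2, used 1/2) -> match (matches: 1)
  'garden' -> in reference (ref count 2, used 2/2) -> match (matches: 2)
  'loudly' -> in reference (ref count 1, used 1/1) -> match (matches: 3)
  'already' -> in reference (ref count 2, used 1/2) -> match (matches: 4)
  'already' -> in reference (ref count 2, used 2/2) -> match (matches: 5)
  'loudly' -> ref count 1 already used up (1/1) -> clipped, no match (matches: 5)
  'small' -> in reference (ref count 1, used 1/1) -> match (matches: 6)
  'loudly' -> ref count 1 already used up (1/1) -> clipped, no match (matches: 6)
  'loud' -> in reference (ref count 2, used 1/2) -> match (matches: 7)
Clipped matches: 7, Candidate length: 9
Precision = 7/9

7/9


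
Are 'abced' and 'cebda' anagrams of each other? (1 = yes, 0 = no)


Sort characters of 'abced': 'abcde'
Sort characters of 'cebda': 'abcde'
Sorted forms match -> they ARE anagrams
Result: 1

1


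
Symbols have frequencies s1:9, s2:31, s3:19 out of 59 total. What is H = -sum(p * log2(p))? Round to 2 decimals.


Computing entropy H = -sum(p_i * log2(p_i)):
  s1: p = 9/59 = 0.1525, -p*log2(p) = 0.4138
  s2: p = 31/59 = 0.5254, -p*log2(p) = 0.4878
  s3: p = 19/59 = 0.3220, -p*log2(p) = 0.5264
H = sum of terms = 1.4280
Rounded to 2 decimals: 1.43

1.43


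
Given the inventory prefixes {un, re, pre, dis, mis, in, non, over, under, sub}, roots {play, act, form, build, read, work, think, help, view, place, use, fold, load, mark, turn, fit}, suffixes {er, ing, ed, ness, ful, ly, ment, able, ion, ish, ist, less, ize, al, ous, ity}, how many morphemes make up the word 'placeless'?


Segmenting 'placeless' against the inventory:
  'place' -> root (morpheme 1)
  'less' -> suffix (morpheme 2)
Total morphemes: 2

2


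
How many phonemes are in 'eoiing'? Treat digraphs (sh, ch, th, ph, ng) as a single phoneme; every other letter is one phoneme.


Parsing 'eoiing' greedily, digraphs first:
  'e' -> vowel phoneme (phonemes so far: 1)
  'o' -> vowel phoneme (phonemes so far: 2)
  'i' -> vowel phoneme (phonemes so far: 3)
  'i' -> vowel phoneme (phonemes so far: 4)
  'ng' -> digraph (1 consonant phoneme) (phonemes so far: 5)
Total phonemes: 5

5


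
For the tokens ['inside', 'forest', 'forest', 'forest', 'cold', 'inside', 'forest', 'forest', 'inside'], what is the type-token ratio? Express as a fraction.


Tokens: 9
Unique types: ('cold', 'forest', 'inside') = 3
TTR = 3/9
Simplify: divide both by 3 -> 1/3
TTR = 1/3

1/3


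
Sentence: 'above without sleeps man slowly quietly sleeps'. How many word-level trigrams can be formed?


Word trigrams from [7] words:
  Trigram 1: (above without sleeps)
  Trigram 2: (without sleeps man)
  Trigram 3: (sleeps man slowly)
  Trigram 4: (man slowly quietly)
  Trigram 5: (slowly quietly sleeps)
Total word trigrams: 7 - 2 = 5

5


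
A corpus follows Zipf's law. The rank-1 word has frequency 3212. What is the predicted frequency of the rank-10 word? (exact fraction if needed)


Zipf's law: freq(rank) = f1 / rank
f1 = 3212, rank = 10
freq = 3212 / 10
GCD(3212, 10) = 2
Simplified: 1606/5

1606/5


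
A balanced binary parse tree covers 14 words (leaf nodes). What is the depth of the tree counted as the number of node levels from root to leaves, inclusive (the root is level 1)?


In a balanced binary tree with n leaves the deepest leaf is ceil(log2(n)) edges below the root,
so counting node levels inclusive of root and leaves gives ceil(log2(n)) + 1 levels.
log2(14) = 3.8074
ceil(3.8074) = 4
levels = 4 + 1 = 5

5


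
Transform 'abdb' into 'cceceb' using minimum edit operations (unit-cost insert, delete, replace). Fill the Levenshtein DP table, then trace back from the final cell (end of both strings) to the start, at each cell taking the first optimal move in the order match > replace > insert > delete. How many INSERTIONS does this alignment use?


Edit distance = 5. Backtracking from cell (4, 6) with preference match > replace > insert > delete,
then listing the resulting alignment 'abdb' -> 'cceceb' left to right:
  Step 1: insert 'c' [insertion #1]
  Step 2: insert 'c' [insertion #2]
  Step 3: replace a->e
  Step 4: replace b->c
  Step 5: replace d->e
  Step 6: keep 'b'
Total insertions: 2

2


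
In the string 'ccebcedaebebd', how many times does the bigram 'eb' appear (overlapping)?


Scanning 'ccebcedaebebd' for bigram 'eb':
  Position 0: 'cc' -> no
  Position 1: 'ce' -> no
  Position 2: 'eb' -> MATCH
  Position 3: 'bc' -> no
  Position 4: 'ce' -> no
  Position 5: 'ed' -> no
  Position 6: 'da' -> no
  Position 7: 'ae' -> no
  Position 8: 'eb' -> MATCH
  Position 9: 'be' -> no
  Position 10: 'eb' -> MATCH
  Position 11: 'bd' -> no
Total matches: 3

3


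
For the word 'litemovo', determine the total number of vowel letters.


Scanning each character of 'litemovo':
  Position 1: 'l' -> consonant (running count: 0)
  Position 2: 'i' -> vowel (running count: 1)
  Position 3: 't' -> consonant (running count: 1)
  Position 4: 'e' -> vowel (running count: 2)
  Position 5: 'm' -> consonant (running count: 2)
  Position 6: 'o' -> vowel (running count: 3)
  Position 7: 'v' -> consonant (running count: 3)
  Position 8: 'o' -> vowel (running count: 4)
Total vowels: 4

4


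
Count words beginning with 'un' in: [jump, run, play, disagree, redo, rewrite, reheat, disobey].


Checking each word for prefix 'un':
  'jump' -> no (count: 0)
  'run' -> no (count: 0)
  'play' -> no (count: 0)
  'disagree' -> no (count: 0)
  'redo' -> no (count: 0)
  'rewrite' -> no (count: 0)
  'reheat' -> no (count: 0)
  'disobey' -> no (count: 0)
Total with prefix 'un': 0

0


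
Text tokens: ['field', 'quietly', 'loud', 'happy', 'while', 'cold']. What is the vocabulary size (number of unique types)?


Listing all tokens and tracking unique types:
  Token 1: 'field' -> NEW (unique so far: 1)
  Token 2: 'quietly' -> NEW (unique so far: 2)
  Token 3: 'loud' -> NEW (unique so far: 3)
  Token 4: 'happy' -> NEW (unique so far: 4)
  Token 5: 'while' -> NEW (unique so far: 5)
  Token 6: 'cold' -> NEW (unique so far: 6)
Unique types: ('cold', 'field', 'happy', 'loud', 'quietly', 'while')
Vocabulary size: 6

6


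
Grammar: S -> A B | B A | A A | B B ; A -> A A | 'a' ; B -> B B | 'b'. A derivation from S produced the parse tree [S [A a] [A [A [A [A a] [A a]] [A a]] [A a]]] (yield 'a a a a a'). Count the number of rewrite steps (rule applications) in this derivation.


Every bracketed nonterminal node [X ...] in the tree is produced by exactly one rule application.
Reading the tree off as a leftmost derivation:
  Step 1: S  =>  A A   (applied S -> A A)
  Step 2: A A  =>  a A   (applied A -> a)
  Step 3: a A  =>  a A A   (applied A -> A A)
  Step 4: a A A  =>  a A A A   (applied A -> A A)
  Step 5: a A A A  =>  a A A A A   (applied A -> A A)
  Step 6: a A A A A  =>  a a A A A   (applied A -> a)
  Step 7: a a A A A  =>  a a a A A   (applied A -> a)
  Step 8: a a a A A  =>  a a a a A   (applied A -> a)
  Step 9: a a a a A  =>  a a a a a   (applied A -> a)
Final yield: a a a a a
Total rewrite steps: 9

9


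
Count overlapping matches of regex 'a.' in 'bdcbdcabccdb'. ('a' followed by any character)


Pattern: a. means 'a' followed by any character.
Scanning 'bdcbdcabccdb' position-by-position:
  Pos 0: window 'bd' -> no
  Pos 1: window 'dc' -> no
  Pos 2: window 'cb' -> no
  Pos 3: window 'bd' -> no
  Pos 4: window 'dc' -> no
  Pos 5: window 'ca' -> no
  Pos 6: window 'ab' -> MATCH
  Pos 7: window 'bc' -> no
  Pos 8: window 'cc' -> no
  Pos 9: window 'cd' -> no
  Pos 10: window 'db' -> no
  Pos 11: window 'b' -> no
Total matches: 1

1


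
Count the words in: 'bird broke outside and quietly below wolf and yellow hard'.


Counting words by splitting on spaces:
  Word 1: 'bird'
  Word 2: 'broke'
  Word 3: 'outside'
  Word 4: 'and'
  Word 5: 'quietly'
  Word 6: 'below'
  Word 7: 'wolf'
  Word 8: 'and'
  Word 9: 'yellow'
  Word 10: 'hard'
Total words: 10

10


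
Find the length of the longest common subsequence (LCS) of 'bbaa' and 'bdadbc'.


DP table for LCS of 'bbaa' and 'bdadbc':
       b  d  a  d  b  c
    0  0  0  0  0  0  0
  b 0  1  1  1  1  1  1
  b 0  1  1  1  1  2  2
  a 0  1  1  2  2  2  2
  a 0  1  1  2  2  2  2
LCS: 'bb'
LCS length = 2

2


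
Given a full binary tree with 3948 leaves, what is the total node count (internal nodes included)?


Leaf nodes (terminals): 3948
Internal nodes = n - 1 = 3948 - 1 = 3947
Total = leaves + internal = 3948 + 3947 = 7895

7895


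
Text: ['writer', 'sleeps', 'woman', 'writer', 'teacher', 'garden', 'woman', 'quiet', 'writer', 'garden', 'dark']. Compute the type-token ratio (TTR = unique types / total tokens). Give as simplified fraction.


Tokens: 11
Unique types: ('dark', 'garden', 'quiet', 'sleeps', 'teacher', 'woman', 'writer') = 7
TTR = 7/11
Already in lowest terms.

7/11


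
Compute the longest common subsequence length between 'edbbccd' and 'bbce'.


DP table for LCS of 'edbbccd' and 'bbce':
       b  b  c  e
    0  0  0  0  0
  e 0  0  0  0  1
  d 0  0  0  0  1
  b 0  1  1  1  1
  b 0  1  2  2  2
  c 0  1  2  3  3
  c 0  1  2  3  3
  d 0  1  2  3  3
LCS: 'bbc'
LCS length = 3

3


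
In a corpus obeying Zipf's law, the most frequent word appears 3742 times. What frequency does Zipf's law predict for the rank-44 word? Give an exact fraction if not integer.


Zipf's law: freq(rank) = f1 / rank
f1 = 3742, rank = 44
freq = 3742 / 44
GCD(3742, 44) = 2
Simplified: 1871/22

1871/22


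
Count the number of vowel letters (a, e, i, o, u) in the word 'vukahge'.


Scanning each character of 'vukahge':
  Position 1: 'v' -> consonant (running count: 0)
  Position 2: 'u' -> vowel (running count: 1)
  Position 3: 'k' -> consonant (running count: 1)
  Position 4: 'a' -> vowel (running count: 2)
  Position 5: 'h' -> consonant (running count: 2)
  Position 6: 'g' -> consonant (running count: 2)
  Position 7: 'e' -> vowel (running count: 3)
Total vowels: 3

3


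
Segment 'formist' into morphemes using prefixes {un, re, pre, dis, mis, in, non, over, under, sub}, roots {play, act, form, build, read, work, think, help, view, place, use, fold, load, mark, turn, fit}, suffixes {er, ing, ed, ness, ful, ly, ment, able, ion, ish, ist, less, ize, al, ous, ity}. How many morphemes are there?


Segmenting 'formist' against the inventory:
  'form' -> root (morpheme 1)
  'ist' -> suffix (morpheme 2)
Total morphemes: 2

2


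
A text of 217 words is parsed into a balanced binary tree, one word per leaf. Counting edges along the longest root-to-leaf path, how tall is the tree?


In a balanced binary tree with n leaves the deepest leaf is ceil(log2(n)) edges below the root.
log2(217) = 7.7616
ceil(7.7616) = 8
height (edges) = 8

8


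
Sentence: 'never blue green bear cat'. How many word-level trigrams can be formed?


Word trigrams from [5] words:
  Trigram 1: (never blue green)
  Trigram 2: (blue green bear)
  Trigram 3: (green bear cat)
Total word trigrams: 5 - 2 = 3

3


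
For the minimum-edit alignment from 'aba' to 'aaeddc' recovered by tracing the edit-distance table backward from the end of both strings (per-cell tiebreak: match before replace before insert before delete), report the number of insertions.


Edit distance = 5. Backtracking from cell (3, 6) with preference match > replace > insert > delete,
then listing the resulting alignment 'aba' -> 'aaeddc' left to right:
  Step 1: insert 'a' [insertion #1]
  Step 2: keep 'a'
  Step 3: insert 'e' [insertion #2]
  Step 4: insert 'd' [insertion #3]
  Step 5: replace b->d
  Step 6: replace a->c
Total insertions: 3

3


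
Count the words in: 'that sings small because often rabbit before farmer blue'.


Counting words by splitting on spaces:
  Word 1: 'that'
  Word 2: 'sings'
  Word 3: 'small'
  Word 4: 'because'
  Word 5: 'often'
  Word 6: 'rabbit'
  Word 7: 'before'
  Word 8: 'farmer'
  Word 9: 'blue'
Total words: 9

9


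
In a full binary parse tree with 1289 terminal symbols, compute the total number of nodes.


Leaf nodes (terminals): 1289
Internal nodes = n - 1 = 1289 - 1 = 1288
Total = leaves + internal = 1289 + 1288 = 2577

2577


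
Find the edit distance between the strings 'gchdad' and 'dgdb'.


Building DP table for s1='gchdad' (len 6) and s2='dgdb' (len 4):
       d  g  d  b
    0  1  2  3  4
  g 1  1  1  2  3
  c 2  2  2  2  3
  h 3  3  3  3  3
  d 4  3  4  3  4
  a 5  4  4  4  4
  d 6  5  5  4  5
Edit distance = dp[6][4] = 5

5


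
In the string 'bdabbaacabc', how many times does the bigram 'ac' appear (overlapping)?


Scanning 'bdabbaacabc' for bigram 'ac':
  Position 0: 'bd' -> no
  Position 1: 'da' -> no
  Position 2: 'ab' -> no
  Position 3: 'bb' -> no
  Position 4: 'ba' -> no
  Position 5: 'aa' -> no
  Position 6: 'ac' -> MATCH
  Position 7: 'ca' -> no
  Position 8: 'ab' -> no
  Position 9: 'bc' -> no
Total matches: 1

1


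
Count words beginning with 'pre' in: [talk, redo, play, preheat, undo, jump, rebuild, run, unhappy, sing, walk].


Checking each word for prefix 'pre':
  'talk' -> no (count: 0)
  'redo' -> no (count: 0)
  'play' -> no (count: 0)
  'preheat' -> YES, starts with 'pre' (count: 1)
  'undo' -> no (count: 1)
  'jump' -> no (count: 1)
  'rebuild' -> no (count: 1)
  'run' -> no (count: 1)
  'unhappy' -> no (count: 1)
  'sing' -> no (count: 1)
  'walk' -> no (count: 1)
Total with prefix 'pre': 1

1


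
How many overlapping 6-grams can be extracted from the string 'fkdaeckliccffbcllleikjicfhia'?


String 'fkdaeckliccffbcllleikjicfhia' has length L = 28.
Number of overlapping n-grams = L - n + 1
Substituting: 28 - 6 + 1 = 23

23


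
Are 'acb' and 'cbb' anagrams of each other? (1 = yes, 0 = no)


Sort characters of 'acb': 'abc'
Sort characters of 'cbb': 'bbc'
Sorted forms differ -> they are NOT anagrams
Result: 0

0


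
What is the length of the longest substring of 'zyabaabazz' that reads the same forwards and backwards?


Scanning 'zyabaabazz' for palindromic substrings.
Substring at positions 2-7: 'abaaba'.
Check: reverse('abaaba') = 'abaaba' -> palindrome confirmed.
Neighbouring characters ('y' / 'z') break symmetry, so it cannot extend further.
No longer palindromic substring exists; longest length = 6

6


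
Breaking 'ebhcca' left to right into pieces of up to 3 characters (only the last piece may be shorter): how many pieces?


'ebhcca' has 6 characters.
Chunking with max size 3:
  Chunk 1: 'ebh' (positions 0-2)
  Chunk 2: 'cca' (positions 3-5)
Total chunks: ceil(6 / 3) = 2

2


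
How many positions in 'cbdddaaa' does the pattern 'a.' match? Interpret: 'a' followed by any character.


Pattern: a. means 'a' followed by any character.
Scanning 'cbdddaaa' position-by-position:
  Pos 0: window 'cb' -> no
  Pos 1: window 'bd' -> no
  Pos 2: window 'dd' -> no
  Pos 3: window 'dd' -> no
  Pos 4: window 'da' -> no
  Pos 5: window 'aa' -> MATCH
  Pos 6: window 'aa' -> MATCH
  Pos 7: window 'a' -> no
Total matches: 2

2


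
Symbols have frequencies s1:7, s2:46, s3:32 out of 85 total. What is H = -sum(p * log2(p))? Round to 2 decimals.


Computing entropy H = -sum(p_i * log2(p_i)):
  s1: p = 7/85 = 0.0824, -p*log2(p) = 0.2966
  s2: p = 46/85 = 0.5412, -p*log2(p) = 0.4794
  s3: p = 32/85 = 0.3765, -p*log2(p) = 0.5306
H = sum of terms = 1.3066
Rounded to 2 decimals: 1.31

1.31


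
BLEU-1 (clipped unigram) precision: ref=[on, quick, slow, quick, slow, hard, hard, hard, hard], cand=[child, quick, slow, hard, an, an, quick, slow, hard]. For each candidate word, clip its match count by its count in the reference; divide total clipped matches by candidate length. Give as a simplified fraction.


Reference word counts: {'hard': 4, 'on': 1, 'quick': 2, 'slow': 2}
Checking each candidate word (with clipping):
  'child' -> not in reference -> no match (matches: 0)
  'quick' -> in reference (ref count 2, used 1/2) -> match (matches: 1)
  'slow' -> in reference (ref count 2, used 1/2) -> match (matches: 2)
  'hard' -> in reference (ref count 4, used 1/4) -> match (matches: 3)
  'an' -> not in reference -> no match (matches: 3)
  'an' -> not in reference -> no match (matches: 3)
  'quick' -> in reference (ref count 2, used 2/2) -> match (matches: 4)
  'slow' -> in reference (ref count 2, used 2/2) -> match (matches: 5)
  'hard' -> in reference (ref count 4, used 2/4) -> match (matches: 6)
Clipped matches: 6, Candidate length: 9
Precision = 6/9 = 2/3

2/3


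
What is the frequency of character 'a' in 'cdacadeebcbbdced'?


Scanning 'cdacadeebcbbdced' for 'a':
  Position 2: 'a' -> MATCH (count: 1)
  Position 4: 'a' -> MATCH (count: 2)
Total occurrences of 'a': 2

2


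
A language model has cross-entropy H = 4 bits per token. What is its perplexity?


Perplexity formula: PP = 2^H
H = 4
PP = 2^4
Steps: 2^1 = 2, 2^2 = 4, 2^3 = 8, 2^4 = 16
PP = 16

16


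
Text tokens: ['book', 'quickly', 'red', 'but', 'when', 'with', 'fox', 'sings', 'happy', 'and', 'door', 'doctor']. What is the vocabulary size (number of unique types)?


Listing all tokens and tracking unique types:
  Token 1: 'book' -> NEW (unique so far: 1)
  Token 2: 'quickly' -> NEW (unique so far: 2)
  Token 3: 'red' -> NEW (unique so far: 3)
  Token 4: 'but' -> NEW (unique so far: 4)
  Token 5: 'when' -> NEW (unique so far: 5)
  Token 6: 'with' -> NEW (unique so far: 6)
  Token 7: 'fox' -> NEW (unique so far: 7)
  Token 8: 'sings' -> NEW (unique so far: 8)
  Token 9: 'happy' -> NEW (unique so far: 9)
  Token 10: 'and' -> NEW (unique so far: 10)
  Token 11: 'door' -> NEW (unique so far: 11)
  Token 12: 'doctor' -> NEW (unique so far: 12)
Unique types: ('and', 'book', 'but', 'doctor', 'door', 'fox', 'happy', 'quickly', 'red', 'sings', 'when', 'with')
Vocabulary size: 12

12


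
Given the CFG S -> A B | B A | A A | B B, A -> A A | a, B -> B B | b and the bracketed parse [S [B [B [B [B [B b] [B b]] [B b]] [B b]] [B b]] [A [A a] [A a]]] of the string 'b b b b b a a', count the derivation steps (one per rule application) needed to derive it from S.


Every bracketed nonterminal node [X ...] in the tree is produced by exactly one rule application.
Reading the tree off as a leftmost derivation:
  Step 1: S  =>  B A   (applied S -> B A)
  Step 2: B A  =>  B B A   (applied B -> B B)
  Step 3: B B A  =>  B B B A   (applied B -> B B)
  Step 4: B B B A  =>  B B B B A   (applied B -> B B)
  Step 5: B B B B A  =>  B B B B B A   (applied B -> B B)
  Step 6: B B B B B A  =>  b B B B B A   (applied B -> b)
  Step 7: b B B B B A  =>  b b B B B A   (applied B -> b)
  Step 8: b b B B B A  =>  b b b B B A   (applied B -> b)
  Step 9: b b b B B A  =>  b b b b B A   (applied B -> b)
  Step 10: b b b b B A  =>  b b b b b A   (applied B -> b)
  Step 11: b b b b b A  =>  b b b b b A A   (applied A -> A A)
  Step 12: b b b b b A A  =>  b b b b b a A   (applied A -> a)
  Step 13: b b b b b a A  =>  b b b b b a a   (applied A -> a)
Final yield: b b b b b a a
Total rewrite steps: 13

13


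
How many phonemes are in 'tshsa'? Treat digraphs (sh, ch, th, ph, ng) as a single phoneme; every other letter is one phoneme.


Parsing 'tshsa' greedily, digraphs first:
  't' -> consonant phoneme (phonemes so far: 1)
  'sh' -> digraph (1 consonant phoneme) (phonemes so far: 2)
  's' -> consonant phoneme (phonemes so far: 3)
  'a' -> vowel phoneme (phonemes so far: 4)
Total phonemes: 4

4


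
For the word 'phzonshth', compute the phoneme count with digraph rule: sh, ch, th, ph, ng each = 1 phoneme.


Parsing 'phzonshth' greedily, digraphs first:
  'ph' -> digraph (1 consonant phoneme) (phonemes so far: 1)
  'z' -> consonant phoneme (phonemes so far: 2)
  'o' -> vowel phoneme (phonemes so far: 3)
  'n' -> consonant phoneme (phonemes so far: 4)
  'sh' -> digraph (1 consonant phoneme) (phonemes so far: 5)
  'th' -> digraph (1 consonant phoneme) (phonemes so far: 6)
Total phonemes: 6

6


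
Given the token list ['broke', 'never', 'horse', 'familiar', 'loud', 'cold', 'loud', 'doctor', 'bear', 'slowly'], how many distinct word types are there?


Listing all tokens and tracking unique types:
  Token 1: 'broke' -> NEW (unique so far: 1)
  Token 2: 'never' -> NEW (unique so far: 2)
  Token 3: 'horse' -> NEW (unique so far: 3)
  Token 4: 'familiar' -> NEW (unique so far: 4)
  Token 5: 'loud' -> NEW (unique so far: 5)
  Token 6: 'cold' -> NEW (unique so far: 6)
  Token 7: 'loud' -> duplicate (unique so far: 6)
  Token 8: 'doctor' -> NEW (unique so far: 7)
  Token 9: 'bear' -> NEW (unique so far: 8)
  Token 10: 'slowly' -> NEW (unique so far: 9)
Unique types: ('bear', 'broke', 'cold', 'doctor', 'familiar', 'horse', 'loud', 'never', 'slowly')
Vocabulary size: 9

9


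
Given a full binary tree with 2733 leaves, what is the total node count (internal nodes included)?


Leaf nodes (terminals): 2733
Internal nodes = n - 1 = 2733 - 1 = 2732
Total = leaves + internal = 2733 + 2732 = 5465

5465


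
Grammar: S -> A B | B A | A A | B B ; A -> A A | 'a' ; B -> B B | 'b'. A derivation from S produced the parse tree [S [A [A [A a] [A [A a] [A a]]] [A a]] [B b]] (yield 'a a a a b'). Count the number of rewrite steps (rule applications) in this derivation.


Every bracketed nonterminal node [X ...] in the tree is produced by exactly one rule application.
Reading the tree off as a leftmost derivation:
  Step 1: S  =>  A B   (applied S -> A B)
  Step 2: A B  =>  A A B   (applied A -> A A)
  Step 3: A A B  =>  A A A B   (applied A -> A A)
  Step 4: A A A B  =>  a A A B   (applied A -> a)
  Step 5: a A A B  =>  a A A A B   (applied A -> A A)
  Step 6: a A A A B  =>  a a A A B   (applied A -> a)
  Step 7: a a A A B  =>  a a a A B   (applied A -> a)
  Step 8: a a a A B  =>  a a a a B   (applied A -> a)
  Step 9: a a a a B  =>  a a a a b   (applied B -> b)
Final yield: a a a a b
Total rewrite steps: 9

9


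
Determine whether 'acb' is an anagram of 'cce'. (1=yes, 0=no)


Sort characters of 'acb': 'abc'
Sort characters of 'cce': 'cce'
Sorted forms differ -> they are NOT anagrams
Result: 0

0


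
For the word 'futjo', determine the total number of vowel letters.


Scanning each character of 'futjo':
  Position 1: 'f' -> consonant (running count: 0)
  Position 2: 'u' -> vowel (running count: 1)
  Position 3: 't' -> consonant (running count: 1)
  Position 4: 'j' -> consonant (running count: 1)
  Position 5: 'o' -> vowel (running count: 2)
Total vowels: 2

2


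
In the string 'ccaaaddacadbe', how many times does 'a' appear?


Scanning 'ccaaaddacadbe' for 'a':
  Position 2: 'a' -> MATCH (count: 1)
  Position 3: 'a' -> MATCH (count: 2)
  Position 4: 'a' -> MATCH (count: 3)
  Position 7: 'a' -> MATCH (count: 4)
  Position 9: 'a' -> MATCH (count: 5)
Total occurrences of 'a': 5

5


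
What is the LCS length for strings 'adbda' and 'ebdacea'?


DP table for LCS of 'adbda' and 'ebdacea':
       e  b  d  a  c  e  a
    0  0  0  0  0  0  0  0
  a 0  0  0  0  1  1  1  1
  d 0  0  0  1  1  1  1  1
  b 0  0  1  1  1  1  1  1
  d 0  0  1  2  2  2  2  2
  a 0  0  1  2  3  3  3  3
LCS: 'bda'
LCS length = 3

3


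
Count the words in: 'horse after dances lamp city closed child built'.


Counting words by splitting on spaces:
  Word 1: 'horse'
  Word 2: 'after'
  Word 3: 'dances'
  Word 4: 'lamp'
  Word 5: 'city'
  Word 6: 'closed'
  Word 7: 'child'
  Word 8: 'built'
Total words: 8

8


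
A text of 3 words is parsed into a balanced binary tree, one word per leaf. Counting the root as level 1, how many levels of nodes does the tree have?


In a balanced binary tree with n leaves the deepest leaf is ceil(log2(n)) edges below the root,
so counting node levels inclusive of root and leaves gives ceil(log2(n)) + 1 levels.
log2(3) = 1.5850
ceil(1.5850) = 2
levels = 2 + 1 = 3

3


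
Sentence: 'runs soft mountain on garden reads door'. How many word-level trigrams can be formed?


Word trigrams from [7] words:
  Trigram 1: (runs soft mountain)
  Trigram 2: (soft mountain on)
  Trigram 3: (mountain on garden)
  Trigram 4: (on garden reads)
  Trigram 5: (garden reads door)
Total word trigrams: 7 - 2 = 5

5


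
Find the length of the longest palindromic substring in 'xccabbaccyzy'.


Scanning 'xccabbaccyzy' for palindromic substrings.
Substring at positions 1-8: 'ccabbacc'.
Check: reverse('ccabbacc') = 'ccabbacc' -> palindrome confirmed.
Neighbouring characters ('x' / 'y') break symmetry, so it cannot extend further.
No longer palindromic substring exists; longest length = 8

8


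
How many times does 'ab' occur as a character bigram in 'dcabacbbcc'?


Scanning 'dcabacbbcc' for bigram 'ab':
  Position 0: 'dc' -> no
  Position 1: 'ca' -> no
  Position 2: 'ab' -> MATCH
  Position 3: 'ba' -> no
  Position 4: 'ac' -> no
  Position 5: 'cb' -> no
  Position 6: 'bb' -> no
  Position 7: 'bc' -> no
  Position 8: 'cc' -> no
Total matches: 1

1


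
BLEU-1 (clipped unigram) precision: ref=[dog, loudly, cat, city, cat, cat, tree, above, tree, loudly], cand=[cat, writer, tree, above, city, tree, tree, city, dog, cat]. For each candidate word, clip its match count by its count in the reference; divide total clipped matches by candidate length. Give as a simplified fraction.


Reference word counts: {'above': 1, 'cat': 3, 'city': 1, 'dog': 1, 'loudly': 2, 'tree': 2}
Checking each candidate word (with clipping):
  'cat' -> in reference (ref count 3, used 1/3) -> match (matches: 1)
  'writer' -> not in reference -> no match (matches: 1)
  'tree' -> in reference (ref count 2, used 1/2) -> match (matches: 2)
  'above' -> in reference (ref count 1, used 1/1) -> match (matches: 3)
  'city' -> in reference (ref count 1, used 1/1) -> match (matches: 4)
  'tree' -> in reference (ref count 2, used 2/2) -> match (matches: 5)
  'tree' -> ref count 2 already used up (2/2) -> clipped, no match (matches: 5)
  'city' -> ref count 1 already used up (1/1) -> clipped, no match (matches: 5)
  'dog' -> in reference (ref count 1, used 1/1) -> match (matches: 6)
  'cat' -> in reference (ref count 3, used 2/3) -> match (matches: 7)
Clipped matches: 7, Candidate length: 10
Precision = 7/10

7/10


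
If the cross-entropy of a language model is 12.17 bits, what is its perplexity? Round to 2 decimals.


Perplexity formula: PP = 2^H
H = 12.17
PP = 2^12.17
Decompose: 2^12.17 = 2^12 * 2^0.17
2^12 = 4096, 2^0.17 ~ 1.1250585
PP ~ 4096 * 1.1250585 = 4608.2396160
Rounded to 2 decimals: 4608.24

4608.24


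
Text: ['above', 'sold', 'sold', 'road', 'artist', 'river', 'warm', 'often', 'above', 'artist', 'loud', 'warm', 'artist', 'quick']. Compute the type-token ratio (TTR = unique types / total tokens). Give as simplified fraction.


Tokens: 14
Unique types: ('above', 'artist', 'loud', 'often', 'quick', 'river', 'road', 'sold', 'warm') = 9
TTR = 9/14
Already in lowest terms.

9/14


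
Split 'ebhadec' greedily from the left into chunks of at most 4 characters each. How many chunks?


'ebhadec' has 7 characters.
Chunking with max size 4:
  Chunk 1: 'ebha' (positions 0-3)
  Chunk 2: 'dec' (positions 4-6)
Total chunks: ceil(7 / 4) = 2

2


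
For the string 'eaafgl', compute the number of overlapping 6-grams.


String 'eaafgl' has length L = 6.
Number of overlapping n-grams = L - n + 1
Substituting: 6 - 6 + 1 = 1

1


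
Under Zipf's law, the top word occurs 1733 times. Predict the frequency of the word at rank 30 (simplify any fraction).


Zipf's law: freq(rank) = f1 / rank
f1 = 1733, rank = 30
freq = 1733 / 30
GCD(1733, 30) = 1
Simplified: 1733/30

1733/30


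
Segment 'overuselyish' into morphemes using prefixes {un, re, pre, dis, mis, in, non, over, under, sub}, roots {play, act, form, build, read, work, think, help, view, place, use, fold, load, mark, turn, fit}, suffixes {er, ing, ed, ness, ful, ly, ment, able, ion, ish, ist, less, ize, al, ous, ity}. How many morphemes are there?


Segmenting 'overuselyish' against the inventory:
  'over' -> prefix (morpheme 1)
  'use' -> root (morpheme 2)
  'ly' -> suffix (morpheme 3)
  'ish' -> suffix (morpheme 4)
Total morphemes: 4

4


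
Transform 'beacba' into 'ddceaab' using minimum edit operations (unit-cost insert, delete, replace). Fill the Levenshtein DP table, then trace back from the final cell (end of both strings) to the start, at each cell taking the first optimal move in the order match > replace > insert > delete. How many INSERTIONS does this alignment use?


Edit distance = 5. Backtracking from cell (6, 7) with preference match > replace > insert > delete,
then listing the resulting alignment 'beacba' -> 'ddceaab' left to right:
  Step 1: insert 'd' [insertion #1]
  Step 2: insert 'd' [insertion #2]
  Step 3: replace b->c
  Step 4: keep 'e'
  Step 5: keep 'a'
  Step 6: replace c->a
  Step 7: keep 'b'
  Step 8: delete 'a'
Total insertions: 2

2


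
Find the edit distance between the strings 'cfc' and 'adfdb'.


Building DP table for s1='cfc' (len 3) and s2='adfdb' (len 5):
       a  d  f  d  b
    0  1  2  3  4  5
  c 1  1  2  3  4  5
  f 2  2  2  2  3  4
  c 3  3  3  3  3  4
Edit distance = dp[3][5] = 4

4


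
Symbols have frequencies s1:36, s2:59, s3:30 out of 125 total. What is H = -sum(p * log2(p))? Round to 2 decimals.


Computing entropy H = -sum(p_i * log2(p_i)):
  s1: p = 36/125 = 0.2880, -p*log2(p) = 0.5172
  s2: p = 59/125 = 0.4720, -p*log2(p) = 0.5112
  s3: p = 30/125 = 0.2400, -p*log2(p) = 0.4941
H = sum of terms = 1.5225
Rounded to 2 decimals: 1.52

1.52


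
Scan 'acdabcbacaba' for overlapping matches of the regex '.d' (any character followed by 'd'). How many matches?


Pattern: .d means any character followed by 'd'.
Scanning 'acdabcbacaba' position-by-position:
  Pos 0: window 'ac' -> no
  Pos 1: window 'cd' -> MATCH
  Pos 2: window 'da' -> no
  Pos 3: window 'ab' -> no
  Pos 4: window 'bc' -> no
  Pos 5: window 'cb' -> no
  Pos 6: window 'ba' -> no
  Pos 7: window 'ac' -> no
  Pos 8: window 'ca' -> no
  Pos 9: window 'ab' -> no
  Pos 10: window 'ba' -> no
  Pos 11: window 'a' -> no
Total matches: 1

1


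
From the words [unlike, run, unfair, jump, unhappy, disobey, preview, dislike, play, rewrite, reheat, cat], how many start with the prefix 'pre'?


Checking each word for prefix 'pre':
  'unlike' -> no (count: 0)
  'run' -> no (count: 0)
  'unfair' -> no (count: 0)
  'jump' -> no (count: 0)
  'unhappy' -> no (count: 0)
  'disobey' -> no (count: 0)
  'preview' -> YES, starts with 'pre' (count: 1)
  'dislike' -> no (count: 1)
  'play' -> no (count: 1)
  'rewrite' -> no (count: 1)
  'reheat' -> no (count: 1)
  'cat' -> no (count: 1)
Total with prefix 'pre': 1

1


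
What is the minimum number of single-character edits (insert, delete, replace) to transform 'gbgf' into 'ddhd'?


Building DP table for s1='gbgf' (len 4) and s2='ddhd' (len 4):
       d  d  h  d
    0  1  2  3  4
  g 1  1  2  3  4
  b 2  2  2  3  4
  g 3  3  3  3  4
  f 4  4  4  4  4
Edit distance = dp[4][4] = 4

4


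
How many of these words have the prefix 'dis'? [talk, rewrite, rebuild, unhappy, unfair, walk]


Checking each word for prefix 'dis':
  'talk' -> no (count: 0)
  'rewrite' -> no (count: 0)
  'rebuild' -> no (count: 0)
  'unhappy' -> no (count: 0)
  'unfair' -> no (count: 0)
  'walk' -> no (count: 0)
Total with prefix 'dis': 0

0


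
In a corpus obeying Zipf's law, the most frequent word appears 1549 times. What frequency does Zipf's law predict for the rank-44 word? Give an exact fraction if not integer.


Zipf's law: freq(rank) = f1 / rank
f1 = 1549, rank = 44
freq = 1549 / 44
GCD(1549, 44) = 1
Simplified: 1549/44

1549/44


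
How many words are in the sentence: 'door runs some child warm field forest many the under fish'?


Counting words by splitting on spaces:
  Word 1: 'door'
  Word 2: 'runs'
  Word 3: 'some'
  Word 4: 'child'
  Word 5: 'warm'
  Word 6: 'field'
  Word 7: 'forest'
  Word 8: 'many'
  Word 9: 'the'
  Word 10: 'under'
  Word 11: 'fish'
Total words: 11

11


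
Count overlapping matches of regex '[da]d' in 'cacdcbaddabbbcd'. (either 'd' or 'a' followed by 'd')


Pattern: [da]d means either 'd' or 'a' followed by 'd'.
Scanning 'cacdcbaddabbbcd' position-by-position:
  Pos 0: window 'ca' -> no
  Pos 1: window 'ac' -> no
  Pos 2: window 'cd' -> no
  Pos 3: window 'dc' -> no
  Pos 4: window 'cb' -> no
  Pos 5: window 'ba' -> no
  Pos 6: window 'ad' -> MATCH
  Pos 7: window 'dd' -> MATCH
  Pos 8: window 'da' -> no
  Pos 9: window 'ab' -> no
  Pos 10: window 'bb' -> no
  Pos 11: window 'bb' -> no
  Pos 12: window 'bc' -> no
  Pos 13: window 'cd' -> no
  Pos 14: window 'd' -> no
Total matches: 2

2


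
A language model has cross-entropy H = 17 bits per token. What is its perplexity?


Perplexity formula: PP = 2^H
H = 17
PP = 2^17
PP = 2^17 = 131072

131072


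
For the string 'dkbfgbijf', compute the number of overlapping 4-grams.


String 'dkbfgbijf' has length L = 9.
Number of overlapping n-grams = L - n + 1
Substituting: 9 - 4 + 1 = 6

6


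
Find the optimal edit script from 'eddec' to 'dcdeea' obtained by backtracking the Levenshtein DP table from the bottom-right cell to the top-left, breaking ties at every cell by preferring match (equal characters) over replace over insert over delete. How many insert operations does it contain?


Edit distance = 4. Backtracking from cell (5, 6) with preference match > replace > insert > delete,
then listing the resulting alignment 'eddec' -> 'dcdeea' left to right:
  Step 1: insert 'd' [insertion #1]
  Step 2: replace e->c
  Step 3: keep 'd'
  Step 4: replace d->e
  Step 5: keep 'e'
  Step 6: replace c->a
Total insertions: 1

1


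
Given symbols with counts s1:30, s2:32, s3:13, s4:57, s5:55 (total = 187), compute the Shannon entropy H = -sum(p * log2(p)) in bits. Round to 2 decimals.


Computing entropy H = -sum(p_i * log2(p_i)):
  s1: p = 30/187 = 0.1604, -p*log2(p) = 0.4235
  s2: p = 32/187 = 0.1711, -p*log2(p) = 0.4358
  s3: p = 13/187 = 0.0695, -p*log2(p) = 0.2674
  s4: p = 57/187 = 0.3048, -p*log2(p) = 0.5225
  s5: p = 55/187 = 0.2941, -p*log2(p) = 0.5193
H = sum of terms = 2.1685
Rounded to 2 decimals: 2.17

2.17


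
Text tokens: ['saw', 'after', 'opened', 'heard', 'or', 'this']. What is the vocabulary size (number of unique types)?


Listing all tokens and tracking unique types:
  Token 1: 'saw' -> NEW (unique so far: 1)
  Token 2: 'after' -> NEW (unique so far: 2)
  Token 3: 'opened' -> NEW (unique so far: 3)
  Token 4: 'heard' -> NEW (unique so far: 4)
  Token 5: 'or' -> NEW (unique so far: 5)
  Token 6: 'this' -> NEW (unique so far: 6)
Unique types: ('after', 'heard', 'opened', 'or', 'saw', 'this')
Vocabulary size: 6

6


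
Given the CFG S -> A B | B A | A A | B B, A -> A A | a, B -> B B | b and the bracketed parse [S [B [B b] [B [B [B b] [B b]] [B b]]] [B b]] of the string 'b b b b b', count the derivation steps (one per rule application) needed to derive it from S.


Every bracketed nonterminal node [X ...] in the tree is produced by exactly one rule application.
Reading the tree off as a leftmost derivation:
  Step 1: S  =>  B B   (applied S -> B B)
  Step 2: B B  =>  B B B   (applied B -> B B)
  Step 3: B B B  =>  b B B   (applied B -> b)
  Step 4: b B B  =>  b B B B   (applied B -> B B)
  Step 5: b B B B  =>  b B B B B   (applied B -> B B)
  Step 6: b B B B B  =>  b b B B B   (applied B -> b)
  Step 7: b b B B B  =>  b b b B B   (applied B -> b)
  Step 8: b b b B B  =>  b b b b B   (applied B -> b)
  Step 9: b b b b B  =>  b b b b b   (applied B -> b)
Final yield: b b b b b
Total rewrite steps: 9

9


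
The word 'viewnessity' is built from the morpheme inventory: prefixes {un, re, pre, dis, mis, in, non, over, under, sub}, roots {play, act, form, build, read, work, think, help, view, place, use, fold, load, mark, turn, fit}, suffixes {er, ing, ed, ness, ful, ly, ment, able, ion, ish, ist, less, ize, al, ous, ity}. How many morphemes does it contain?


Segmenting 'viewnessity' against the inventory:
  'view' -> root (morpheme 1)
  'ness' -> suffix (morpheme 2)
  'ity' -> suffix (morpheme 3)
Total morphemes: 3

3


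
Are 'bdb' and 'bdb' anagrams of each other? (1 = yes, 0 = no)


Sort characters of 'bdb': 'bbd'
Sort characters of 'bdb': 'bbd'
Sorted forms match -> they ARE anagrams
Result: 1

1


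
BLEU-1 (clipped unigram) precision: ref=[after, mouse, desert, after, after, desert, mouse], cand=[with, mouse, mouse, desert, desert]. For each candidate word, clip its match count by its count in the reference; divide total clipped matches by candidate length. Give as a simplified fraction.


Reference word counts: {'after': 3, 'desert': 2, 'mouse': 2}
Checking each candidate word (with clipping):
  'with' -> not in reference -> no match (matches: 0)
  'mouse' -> in reference (ref count 2, used 1/2) -> match (matches: 1)
  'mouse' -> in reference (ref count 2, used 2/2) -> match (matches: 2)
  'desert' -> in reference (ref count 2, used 1/2) -> match (matches: 3)
  'desert' -> in reference (ref count 2, used 2/2) -> match (matches: 4)
Clipped matches: 4, Candidate length: 5
Precision = 4/5

4/5


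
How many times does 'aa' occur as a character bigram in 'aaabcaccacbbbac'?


Scanning 'aaabcaccacbbbac' for bigram 'aa':
  Position 0: 'aa' -> MATCH
  Position 1: 'aa' -> MATCH
  Position 2: 'ab' -> no
  Position 3: 'bc' -> no
  Position 4: 'ca' -> no
  Position 5: 'ac' -> no
  Position 6: 'cc' -> no
  Position 7: 'ca' -> no
  Position 8: 'ac' -> no
  Position 9: 'cb' -> no
  Position 10: 'bb' -> no
  Position 11: 'bb' -> no
  Position 12: 'ba' -> no
  Position 13: 'ac' -> no
Total matches: 2

2


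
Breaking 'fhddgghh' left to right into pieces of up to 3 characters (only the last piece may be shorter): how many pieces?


'fhddgghh' has 8 characters.
Chunking with max size 3:
  Chunk 1: 'fhd' (positions 0-2)
  Chunk 2: 'dgg' (positions 3-5)
  Chunk 3: 'hh' (positions 6-7)
Total chunks: ceil(8 / 3) = 3

3


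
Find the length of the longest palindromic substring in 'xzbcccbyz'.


Scanning 'xzbcccbyz' for palindromic substrings.
Substring at positions 2-6: 'bcccb'.
Check: reverse('bcccb') = 'bcccb' -> palindrome confirmed.
Neighbouring characters ('z' / 'y') break symmetry, so it cannot extend further.
No longer palindromic substring exists; longest length = 5

5


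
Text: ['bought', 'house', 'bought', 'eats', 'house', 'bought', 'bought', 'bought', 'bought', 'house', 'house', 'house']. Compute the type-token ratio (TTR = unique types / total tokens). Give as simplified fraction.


Tokens: 12
Unique types: ('bought', 'eats', 'house') = 3
TTR = 3/12
Simplify: divide both by 3 -> 1/4
TTR = 1/4

1/4


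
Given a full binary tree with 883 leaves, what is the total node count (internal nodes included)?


Leaf nodes (terminals): 883
Internal nodes = n - 1 = 883 - 1 = 882
Total = leaves + internal = 883 + 882 = 1765

1765
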